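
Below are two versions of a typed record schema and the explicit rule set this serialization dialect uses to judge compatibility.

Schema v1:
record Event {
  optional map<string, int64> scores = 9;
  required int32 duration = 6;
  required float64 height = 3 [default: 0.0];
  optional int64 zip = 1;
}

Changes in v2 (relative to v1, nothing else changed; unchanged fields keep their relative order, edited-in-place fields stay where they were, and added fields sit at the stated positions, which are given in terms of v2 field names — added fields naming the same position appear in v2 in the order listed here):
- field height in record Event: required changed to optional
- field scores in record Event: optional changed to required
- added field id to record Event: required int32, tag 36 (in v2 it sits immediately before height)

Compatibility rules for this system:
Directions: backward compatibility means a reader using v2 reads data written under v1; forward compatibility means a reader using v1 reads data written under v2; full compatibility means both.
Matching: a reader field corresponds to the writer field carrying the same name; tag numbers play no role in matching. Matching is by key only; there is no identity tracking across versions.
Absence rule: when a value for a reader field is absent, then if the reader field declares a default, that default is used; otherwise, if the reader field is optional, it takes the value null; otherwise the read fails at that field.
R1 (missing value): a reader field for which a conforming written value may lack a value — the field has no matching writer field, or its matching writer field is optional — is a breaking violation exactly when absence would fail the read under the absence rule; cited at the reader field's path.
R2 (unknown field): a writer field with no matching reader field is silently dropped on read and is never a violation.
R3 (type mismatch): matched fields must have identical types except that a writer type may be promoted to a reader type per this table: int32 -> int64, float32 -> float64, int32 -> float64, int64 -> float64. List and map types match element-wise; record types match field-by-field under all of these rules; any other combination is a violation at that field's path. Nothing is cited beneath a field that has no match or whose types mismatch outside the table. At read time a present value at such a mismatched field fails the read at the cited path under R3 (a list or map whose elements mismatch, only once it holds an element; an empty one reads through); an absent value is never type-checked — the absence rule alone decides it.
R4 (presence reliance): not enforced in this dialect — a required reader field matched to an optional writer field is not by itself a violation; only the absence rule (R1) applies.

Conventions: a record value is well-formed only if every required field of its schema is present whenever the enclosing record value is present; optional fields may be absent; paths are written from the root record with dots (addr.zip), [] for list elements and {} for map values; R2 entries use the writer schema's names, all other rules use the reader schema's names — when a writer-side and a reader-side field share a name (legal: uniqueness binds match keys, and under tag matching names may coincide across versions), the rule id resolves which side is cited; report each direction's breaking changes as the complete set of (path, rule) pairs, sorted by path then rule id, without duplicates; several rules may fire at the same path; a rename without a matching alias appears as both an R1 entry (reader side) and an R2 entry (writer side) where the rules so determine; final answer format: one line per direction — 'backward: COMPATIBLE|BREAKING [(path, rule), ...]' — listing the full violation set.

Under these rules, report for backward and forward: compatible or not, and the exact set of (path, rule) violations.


each type pair in Event: writer, then reader
backward on Event — v2 reading data written by v1:
  scores: paired with writer scores (map<string, int64> -> map<string, int64>; writer optional)
  duration: paired with writer duration (int32 -> int32; writer required)
  id: no writer-side match
  height: paired with writer height (float64 -> float64; writer required)
  zip: paired with writer zip (int64 -> int64; writer optional)
  violation R1 at id
  violation R1 at scores
  => backward verdict for Event: BREAKING, 2 violation(s)
forward on Event — v1 reading data written by v2:
  scores: paired with writer scores (map<string, int64> -> map<string, int64>; writer required)
  duration: paired with writer duration (int32 -> int32; writer required)
  height: paired with writer height (float64 -> float64; writer optional)
  zip: paired with writer zip (int64 -> int64; writer optional)
  leftover writer field: id
  => no violations; forward on Event: COMPATIBLE

backward: BREAKING [(id, R1), (scores, R1)]; forward: COMPATIBLE []


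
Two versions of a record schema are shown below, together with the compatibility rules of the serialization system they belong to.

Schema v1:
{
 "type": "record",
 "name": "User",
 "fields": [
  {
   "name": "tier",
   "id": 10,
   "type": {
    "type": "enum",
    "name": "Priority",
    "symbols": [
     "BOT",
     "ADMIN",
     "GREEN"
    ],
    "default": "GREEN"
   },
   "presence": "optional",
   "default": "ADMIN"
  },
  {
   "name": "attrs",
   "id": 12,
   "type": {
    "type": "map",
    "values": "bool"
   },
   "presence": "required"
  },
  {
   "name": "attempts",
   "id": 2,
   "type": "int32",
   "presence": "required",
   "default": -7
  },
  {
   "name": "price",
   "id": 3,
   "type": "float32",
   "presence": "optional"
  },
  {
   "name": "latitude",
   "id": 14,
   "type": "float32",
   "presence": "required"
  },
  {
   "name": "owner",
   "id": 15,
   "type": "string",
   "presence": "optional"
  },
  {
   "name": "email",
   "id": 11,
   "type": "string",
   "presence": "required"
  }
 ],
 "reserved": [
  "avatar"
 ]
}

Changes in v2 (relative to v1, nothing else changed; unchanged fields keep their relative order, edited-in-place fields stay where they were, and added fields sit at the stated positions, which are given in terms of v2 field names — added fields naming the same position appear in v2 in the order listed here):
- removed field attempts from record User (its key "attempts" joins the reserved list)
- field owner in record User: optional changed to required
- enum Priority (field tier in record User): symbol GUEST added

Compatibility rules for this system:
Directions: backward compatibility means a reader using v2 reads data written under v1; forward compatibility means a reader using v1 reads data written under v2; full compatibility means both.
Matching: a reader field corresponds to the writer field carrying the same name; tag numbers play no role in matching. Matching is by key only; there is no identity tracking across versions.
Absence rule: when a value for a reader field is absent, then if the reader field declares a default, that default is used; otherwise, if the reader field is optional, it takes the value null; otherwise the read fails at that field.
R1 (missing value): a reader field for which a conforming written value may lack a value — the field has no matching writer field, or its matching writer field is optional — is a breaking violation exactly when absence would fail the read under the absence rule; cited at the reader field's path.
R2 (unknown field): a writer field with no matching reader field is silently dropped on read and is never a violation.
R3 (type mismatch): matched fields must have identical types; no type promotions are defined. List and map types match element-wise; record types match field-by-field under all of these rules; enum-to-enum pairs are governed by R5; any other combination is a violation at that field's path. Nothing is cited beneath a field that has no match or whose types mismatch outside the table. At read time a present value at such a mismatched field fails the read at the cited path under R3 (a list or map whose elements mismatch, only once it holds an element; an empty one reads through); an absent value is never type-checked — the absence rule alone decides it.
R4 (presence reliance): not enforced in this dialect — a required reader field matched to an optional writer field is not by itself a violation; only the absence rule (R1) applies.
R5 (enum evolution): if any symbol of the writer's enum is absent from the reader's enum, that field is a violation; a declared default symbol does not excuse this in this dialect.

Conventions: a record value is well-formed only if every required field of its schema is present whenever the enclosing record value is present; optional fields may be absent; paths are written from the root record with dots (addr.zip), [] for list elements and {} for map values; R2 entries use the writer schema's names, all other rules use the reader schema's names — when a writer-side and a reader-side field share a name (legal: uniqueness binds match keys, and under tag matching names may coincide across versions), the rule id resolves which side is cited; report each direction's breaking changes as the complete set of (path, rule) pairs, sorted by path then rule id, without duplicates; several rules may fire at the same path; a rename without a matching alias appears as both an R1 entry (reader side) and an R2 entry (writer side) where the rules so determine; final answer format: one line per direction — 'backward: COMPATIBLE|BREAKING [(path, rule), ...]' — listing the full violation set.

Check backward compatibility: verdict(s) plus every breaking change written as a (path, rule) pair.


backward: BREAKING [(owner, R1)]

each type pair in User: writer, then reader
backward for User (reader v2, writer v1):
  tier: Priority -> Priority, writer optional; from tier
  attrs: map<string, bool> -> map<string, bool>, writer required; from attrs
  price: float32 -> float32, writer optional; from price
  latitude: float32 -> float32, writer required; from latitude
  owner: string -> string, writer optional; from owner
  email: string -> string, writer required; from email
  leftover writer field: attempts
  breaking: (owner, R1)
  backward on User therefore BREAKING (1)
the other User changes do not affect what is asked:
  removed field attempts from record User (its key "attempts" joins the reserved list) -> no rule fires on it in User's dialect; the asked verdict holds
  enum Priority (field tier in record User): symbol GUEST added -> its effect on User is confined to the forward direction, not asked


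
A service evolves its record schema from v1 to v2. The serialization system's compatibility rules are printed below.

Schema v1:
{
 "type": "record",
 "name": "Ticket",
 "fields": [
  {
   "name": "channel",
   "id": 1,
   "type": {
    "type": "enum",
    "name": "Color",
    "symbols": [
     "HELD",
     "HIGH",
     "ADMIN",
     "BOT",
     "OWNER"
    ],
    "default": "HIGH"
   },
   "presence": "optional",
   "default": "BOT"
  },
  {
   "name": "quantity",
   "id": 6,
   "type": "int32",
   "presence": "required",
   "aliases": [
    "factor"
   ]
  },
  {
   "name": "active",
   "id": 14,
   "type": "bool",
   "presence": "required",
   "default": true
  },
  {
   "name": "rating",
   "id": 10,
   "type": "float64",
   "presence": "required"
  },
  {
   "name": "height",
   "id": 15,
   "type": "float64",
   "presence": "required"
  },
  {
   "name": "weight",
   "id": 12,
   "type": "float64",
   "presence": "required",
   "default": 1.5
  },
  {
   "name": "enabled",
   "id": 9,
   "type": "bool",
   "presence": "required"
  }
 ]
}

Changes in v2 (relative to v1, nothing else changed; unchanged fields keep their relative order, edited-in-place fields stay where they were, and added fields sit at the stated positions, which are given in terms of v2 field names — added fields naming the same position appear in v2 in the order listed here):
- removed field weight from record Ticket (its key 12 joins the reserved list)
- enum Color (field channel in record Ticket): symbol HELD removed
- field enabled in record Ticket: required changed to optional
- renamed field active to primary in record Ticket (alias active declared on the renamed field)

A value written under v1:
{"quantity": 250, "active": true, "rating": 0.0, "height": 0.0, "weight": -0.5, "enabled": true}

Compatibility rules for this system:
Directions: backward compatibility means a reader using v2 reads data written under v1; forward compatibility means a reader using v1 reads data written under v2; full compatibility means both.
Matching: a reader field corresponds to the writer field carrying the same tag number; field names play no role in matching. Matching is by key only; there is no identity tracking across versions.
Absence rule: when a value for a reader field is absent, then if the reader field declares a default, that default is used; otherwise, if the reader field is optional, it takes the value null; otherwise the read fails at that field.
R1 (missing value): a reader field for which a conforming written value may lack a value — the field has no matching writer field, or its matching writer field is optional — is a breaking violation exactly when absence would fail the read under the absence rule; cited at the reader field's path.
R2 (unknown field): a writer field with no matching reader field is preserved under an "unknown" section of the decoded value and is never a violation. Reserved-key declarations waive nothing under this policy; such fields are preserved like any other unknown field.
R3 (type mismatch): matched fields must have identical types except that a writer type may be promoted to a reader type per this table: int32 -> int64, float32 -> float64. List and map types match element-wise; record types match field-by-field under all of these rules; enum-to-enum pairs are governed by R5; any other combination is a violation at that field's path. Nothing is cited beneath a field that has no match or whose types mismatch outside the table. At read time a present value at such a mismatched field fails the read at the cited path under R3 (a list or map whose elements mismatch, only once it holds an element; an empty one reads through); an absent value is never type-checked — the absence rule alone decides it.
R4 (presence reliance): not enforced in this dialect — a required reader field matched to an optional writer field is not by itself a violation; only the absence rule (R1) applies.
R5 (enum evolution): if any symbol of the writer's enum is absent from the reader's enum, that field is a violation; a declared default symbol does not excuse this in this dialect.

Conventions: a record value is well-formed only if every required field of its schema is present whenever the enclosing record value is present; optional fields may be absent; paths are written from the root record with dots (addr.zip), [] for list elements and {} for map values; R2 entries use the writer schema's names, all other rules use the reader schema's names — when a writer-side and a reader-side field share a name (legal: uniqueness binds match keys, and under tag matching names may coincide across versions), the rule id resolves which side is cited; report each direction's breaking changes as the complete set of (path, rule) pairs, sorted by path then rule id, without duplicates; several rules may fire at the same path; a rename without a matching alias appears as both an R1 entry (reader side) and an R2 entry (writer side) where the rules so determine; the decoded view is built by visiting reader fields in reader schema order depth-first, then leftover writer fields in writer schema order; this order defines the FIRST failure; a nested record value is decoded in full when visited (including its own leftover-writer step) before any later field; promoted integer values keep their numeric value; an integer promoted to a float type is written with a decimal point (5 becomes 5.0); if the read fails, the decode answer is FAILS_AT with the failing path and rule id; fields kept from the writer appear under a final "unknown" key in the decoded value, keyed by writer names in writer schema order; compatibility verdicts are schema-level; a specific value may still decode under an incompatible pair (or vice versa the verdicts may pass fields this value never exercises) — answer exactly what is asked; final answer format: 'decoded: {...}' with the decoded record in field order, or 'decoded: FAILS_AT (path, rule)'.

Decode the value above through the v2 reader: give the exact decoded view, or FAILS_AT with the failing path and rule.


the writer's type comes first in each Ticket pair
migrating the Ticket value to v2:
  channel := "BOT" (no value, default fills)
  quantity := 250
  primary := true (from writer active)
  rating := 0.0
  height := 0.0
  enabled := true
  writer weight: kept under "unknown"
  => decoded: {"channel": "BOT", "quantity": 250, "primary": true, "rating": 0.0, "height": 0.0, "enabled": true, "unknown": {"weight": -0.5}}
the other Ticket changes do not affect what is asked:
  enum Color (field channel in record Ticket): symbol HELD removed -> shifts the Ticket verdicts, not this decode
  field enabled in record Ticket: required changed to optional -> shifts the Ticket verdicts, not this decode

decoded: {"channel": "BOT", "quantity": 250, "primary": true, "rating": 0.0, "height": 0.0, "enabled": true, "unknown": {"weight": -0.5}}


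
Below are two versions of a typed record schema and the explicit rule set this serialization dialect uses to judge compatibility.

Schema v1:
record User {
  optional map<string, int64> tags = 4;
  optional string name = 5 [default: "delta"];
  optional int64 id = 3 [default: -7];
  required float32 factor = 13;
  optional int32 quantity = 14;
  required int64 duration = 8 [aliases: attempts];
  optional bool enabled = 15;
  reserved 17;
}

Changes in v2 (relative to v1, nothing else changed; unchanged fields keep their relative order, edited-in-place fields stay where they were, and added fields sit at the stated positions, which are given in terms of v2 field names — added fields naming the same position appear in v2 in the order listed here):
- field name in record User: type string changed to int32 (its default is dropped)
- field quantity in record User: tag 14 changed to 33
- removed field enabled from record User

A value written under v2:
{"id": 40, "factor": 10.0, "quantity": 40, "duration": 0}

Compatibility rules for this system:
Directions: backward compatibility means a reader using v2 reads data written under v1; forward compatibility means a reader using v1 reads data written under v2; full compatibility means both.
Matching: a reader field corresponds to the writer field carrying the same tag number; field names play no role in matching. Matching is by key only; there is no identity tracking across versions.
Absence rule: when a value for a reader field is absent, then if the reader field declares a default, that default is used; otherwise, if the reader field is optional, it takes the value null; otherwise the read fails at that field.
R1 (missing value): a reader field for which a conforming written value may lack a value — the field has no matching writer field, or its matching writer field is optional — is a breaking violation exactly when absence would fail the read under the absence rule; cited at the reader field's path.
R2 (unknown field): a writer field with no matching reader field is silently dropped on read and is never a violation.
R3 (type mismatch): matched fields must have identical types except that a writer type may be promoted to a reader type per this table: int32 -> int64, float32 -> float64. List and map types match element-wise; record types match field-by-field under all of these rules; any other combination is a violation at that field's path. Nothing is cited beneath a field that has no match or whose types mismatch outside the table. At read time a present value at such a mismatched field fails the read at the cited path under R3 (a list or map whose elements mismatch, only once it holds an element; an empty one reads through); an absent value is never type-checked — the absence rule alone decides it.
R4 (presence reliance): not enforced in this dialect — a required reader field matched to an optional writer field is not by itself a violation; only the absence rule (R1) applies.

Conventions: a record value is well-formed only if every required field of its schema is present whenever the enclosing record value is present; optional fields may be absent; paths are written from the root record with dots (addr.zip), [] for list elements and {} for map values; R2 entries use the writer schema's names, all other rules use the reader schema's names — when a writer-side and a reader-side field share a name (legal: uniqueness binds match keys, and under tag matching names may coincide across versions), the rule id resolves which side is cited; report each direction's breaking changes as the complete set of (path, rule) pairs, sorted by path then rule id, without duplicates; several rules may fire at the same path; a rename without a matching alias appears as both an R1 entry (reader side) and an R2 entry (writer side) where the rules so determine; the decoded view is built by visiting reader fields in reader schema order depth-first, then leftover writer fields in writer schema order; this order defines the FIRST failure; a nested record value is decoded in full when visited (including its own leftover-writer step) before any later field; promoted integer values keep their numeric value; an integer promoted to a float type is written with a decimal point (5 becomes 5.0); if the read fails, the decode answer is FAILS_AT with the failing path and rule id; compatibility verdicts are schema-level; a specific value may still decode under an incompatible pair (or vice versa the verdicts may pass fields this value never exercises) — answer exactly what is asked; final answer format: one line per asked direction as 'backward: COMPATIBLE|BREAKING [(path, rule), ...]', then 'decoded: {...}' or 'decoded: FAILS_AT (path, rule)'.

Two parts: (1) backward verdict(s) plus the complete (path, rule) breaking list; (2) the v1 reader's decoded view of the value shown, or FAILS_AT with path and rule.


each type pair in User: writer, then reader
backward for User (reader v2, writer v1):
  tags: map<string, int64> -> map<string, int64>, writer optional; from tags
  name: string -> int32, writer optional; from name
  id: int64 -> int64, writer optional; from id
  factor: float32 -> float32, writer required; from factor
  quantity: no writer-side match
  duration: int64 -> int64, writer required; from duration
  writer field quantity has no reader counterpart
  writer field enabled has no reader counterpart
  R3 fires at name
  => 1 violation(s): backward is BREAKING for User
migrating the User value to v1:
  tags := null (absent, optional -> null)
  name := "delta" (absent -> default)
  id := 40
  factor := 10.0
  quantity := null (absent, optional -> null)
  duration := 0
  enabled := null (absent, optional -> null)
  writer quantity: unknown -> dropped
  => decoded: {"tags": null, "name": "delta", "id": 40, "factor": 10.0, "quantity": null, "duration": 0, "enabled": null}
checking off the User differences that do not matter here:
  removed field enabled from record User -> no rule fires on it in User's dialect; the asked verdict holds

backward: BREAKING [(name, R3)]; decoded: {"tags": null, "name": "delta", "id": 40, "factor": 10.0, "quantity": null, "duration": 0, "enabled": null}


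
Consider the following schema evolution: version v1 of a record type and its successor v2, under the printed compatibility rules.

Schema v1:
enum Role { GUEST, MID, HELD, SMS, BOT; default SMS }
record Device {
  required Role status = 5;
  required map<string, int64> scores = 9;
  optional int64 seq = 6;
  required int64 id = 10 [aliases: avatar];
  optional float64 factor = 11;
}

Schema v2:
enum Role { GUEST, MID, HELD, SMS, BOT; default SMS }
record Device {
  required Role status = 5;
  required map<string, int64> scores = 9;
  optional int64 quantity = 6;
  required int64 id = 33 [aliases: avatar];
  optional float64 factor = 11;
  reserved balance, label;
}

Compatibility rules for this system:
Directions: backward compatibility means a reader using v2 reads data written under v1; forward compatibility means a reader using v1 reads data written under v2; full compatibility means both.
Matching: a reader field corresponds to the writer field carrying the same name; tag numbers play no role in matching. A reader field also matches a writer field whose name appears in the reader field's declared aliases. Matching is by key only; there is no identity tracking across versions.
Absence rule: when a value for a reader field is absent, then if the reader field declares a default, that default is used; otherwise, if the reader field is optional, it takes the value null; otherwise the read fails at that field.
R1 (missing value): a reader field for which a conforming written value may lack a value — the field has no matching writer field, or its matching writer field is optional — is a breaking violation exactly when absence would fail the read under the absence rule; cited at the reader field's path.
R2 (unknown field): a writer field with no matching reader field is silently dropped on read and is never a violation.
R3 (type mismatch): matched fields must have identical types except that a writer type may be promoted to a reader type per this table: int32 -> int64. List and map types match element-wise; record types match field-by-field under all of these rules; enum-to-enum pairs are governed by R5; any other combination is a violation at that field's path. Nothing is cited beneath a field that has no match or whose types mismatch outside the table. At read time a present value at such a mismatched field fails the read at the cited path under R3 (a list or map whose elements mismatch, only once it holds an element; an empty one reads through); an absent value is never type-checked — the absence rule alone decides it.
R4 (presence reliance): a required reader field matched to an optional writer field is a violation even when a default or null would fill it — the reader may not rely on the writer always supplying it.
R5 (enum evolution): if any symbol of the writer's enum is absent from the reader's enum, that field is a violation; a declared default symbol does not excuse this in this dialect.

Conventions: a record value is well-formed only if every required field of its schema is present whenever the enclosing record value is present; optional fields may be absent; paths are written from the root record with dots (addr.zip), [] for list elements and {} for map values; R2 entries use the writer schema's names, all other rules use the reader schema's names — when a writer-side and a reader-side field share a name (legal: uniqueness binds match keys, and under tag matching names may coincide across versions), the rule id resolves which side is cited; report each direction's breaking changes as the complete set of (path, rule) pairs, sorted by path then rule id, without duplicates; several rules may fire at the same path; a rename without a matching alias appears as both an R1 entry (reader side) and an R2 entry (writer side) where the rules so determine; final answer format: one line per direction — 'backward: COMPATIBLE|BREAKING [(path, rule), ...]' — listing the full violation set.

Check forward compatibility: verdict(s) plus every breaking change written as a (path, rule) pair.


arrows below run writer -> reader for Device
forward for Device (reader v1, writer v2):
  writer required, Role -> Role: reader status maps from writer status
  writer required, map<string, int64> -> map<string, int64>: reader scores maps from writer scores
  no writer field matches reader seq
  writer required, int64 -> int64: reader id maps from writer id
  writer optional, float64 -> float64: reader factor maps from writer factor
  writer field quantity has no reader counterpart
  => no violations; forward on Device: COMPATIBLE
ruling out the remaining Device differences:
  field id in record Device: tag 10 changed to 33 -> no rule fires on it in Device's dialect; the asked verdict holds
  renamed field seq to quantity in record Device -> no rule fires on it in Device's dialect; the asked verdict holds

forward: COMPATIBLE []


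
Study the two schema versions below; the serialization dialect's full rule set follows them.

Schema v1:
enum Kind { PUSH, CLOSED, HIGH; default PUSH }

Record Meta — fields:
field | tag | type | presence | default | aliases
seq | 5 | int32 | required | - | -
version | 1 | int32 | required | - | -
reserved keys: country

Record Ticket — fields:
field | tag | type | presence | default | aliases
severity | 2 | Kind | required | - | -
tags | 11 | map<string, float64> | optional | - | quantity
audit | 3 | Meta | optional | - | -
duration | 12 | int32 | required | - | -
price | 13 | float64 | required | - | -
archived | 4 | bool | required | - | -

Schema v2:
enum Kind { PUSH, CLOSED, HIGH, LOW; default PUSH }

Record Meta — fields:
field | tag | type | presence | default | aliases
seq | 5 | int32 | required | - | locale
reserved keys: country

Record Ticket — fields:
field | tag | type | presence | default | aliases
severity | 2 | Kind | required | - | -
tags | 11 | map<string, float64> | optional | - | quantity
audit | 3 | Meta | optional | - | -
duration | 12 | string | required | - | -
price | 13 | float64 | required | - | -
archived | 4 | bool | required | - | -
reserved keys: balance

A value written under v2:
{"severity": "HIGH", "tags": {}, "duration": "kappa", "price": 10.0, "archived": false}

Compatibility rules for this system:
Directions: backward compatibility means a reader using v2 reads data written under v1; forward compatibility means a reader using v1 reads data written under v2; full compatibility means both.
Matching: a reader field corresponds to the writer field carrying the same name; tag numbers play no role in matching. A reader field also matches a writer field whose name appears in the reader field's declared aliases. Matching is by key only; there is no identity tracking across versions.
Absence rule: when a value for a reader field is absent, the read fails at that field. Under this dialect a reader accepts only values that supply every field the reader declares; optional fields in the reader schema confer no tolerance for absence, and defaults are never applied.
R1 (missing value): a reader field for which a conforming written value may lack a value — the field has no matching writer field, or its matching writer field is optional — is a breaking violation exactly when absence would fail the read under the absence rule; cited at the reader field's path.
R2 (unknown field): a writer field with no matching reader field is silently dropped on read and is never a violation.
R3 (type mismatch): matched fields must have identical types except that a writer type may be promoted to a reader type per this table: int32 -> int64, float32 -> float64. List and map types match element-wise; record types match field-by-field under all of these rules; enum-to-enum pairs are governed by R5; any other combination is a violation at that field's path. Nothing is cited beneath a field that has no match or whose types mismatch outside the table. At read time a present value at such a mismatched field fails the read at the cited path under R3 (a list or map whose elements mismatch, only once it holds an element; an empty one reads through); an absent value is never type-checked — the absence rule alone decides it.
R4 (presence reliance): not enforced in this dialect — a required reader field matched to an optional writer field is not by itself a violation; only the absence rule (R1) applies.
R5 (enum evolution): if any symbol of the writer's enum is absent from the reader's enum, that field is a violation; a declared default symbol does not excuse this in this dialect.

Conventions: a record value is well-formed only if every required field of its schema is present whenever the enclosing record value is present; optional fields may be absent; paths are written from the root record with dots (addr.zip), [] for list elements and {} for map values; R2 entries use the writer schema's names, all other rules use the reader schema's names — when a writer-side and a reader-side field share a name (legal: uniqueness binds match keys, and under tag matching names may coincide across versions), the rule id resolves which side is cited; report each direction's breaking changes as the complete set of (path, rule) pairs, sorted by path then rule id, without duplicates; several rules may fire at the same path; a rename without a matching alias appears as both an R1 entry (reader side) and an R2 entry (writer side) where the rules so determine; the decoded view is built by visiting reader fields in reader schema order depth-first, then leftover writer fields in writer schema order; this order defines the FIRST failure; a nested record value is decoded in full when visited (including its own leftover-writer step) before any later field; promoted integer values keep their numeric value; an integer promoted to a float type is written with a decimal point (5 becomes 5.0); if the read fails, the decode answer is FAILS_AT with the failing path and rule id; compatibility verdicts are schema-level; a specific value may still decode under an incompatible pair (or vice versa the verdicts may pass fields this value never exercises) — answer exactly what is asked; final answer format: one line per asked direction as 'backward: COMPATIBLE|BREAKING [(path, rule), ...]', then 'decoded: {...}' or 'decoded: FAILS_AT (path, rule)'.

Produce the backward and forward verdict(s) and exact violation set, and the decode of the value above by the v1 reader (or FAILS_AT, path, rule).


the writer's type comes first in each Ticket pair
backward analysis of Ticket with v2 as reader and v1 as writer:
  severity <- severity (Kind -> Kind, writer required)
  tags <- tags (map<string, float64> -> map<string, float64>, writer optional)
  audit <- audit (Meta -> Meta, writer optional)
  duration <- duration (int32 -> string, writer required)
  price <- price (float64 -> float64, writer required)
  archived <- archived (bool -> bool, writer required)
  audit.seq <- audit.seq (int32 -> int32, writer required)
  writer audit.version: unknown to reader
  R1 fires at audit
  R3 fires at duration
  R1 fires at tags
  => backward verdict for Ticket: BREAKING, 3 violation(s)
forward analysis of Ticket with v1 as reader and v2 as writer:
  severity <- severity (Kind -> Kind, writer required)
  tags <- tags (map<string, float64> -> map<string, float64>, writer optional)
  audit <- audit (Meta -> Meta, writer optional)
  duration <- duration (string -> int32, writer required)
  price <- price (float64 -> float64, writer required)
  archived <- archived (bool -> bool, writer required)
  audit.seq <- audit.seq (int32 -> int32, writer required)
  audit.version: no writer-side match
  R1 fires at audit
  R1 fires at audit.version
  R3 fires at duration
  R5 fires at severity
  R1 fires at tags
  => forward verdict for Ticket: BREAKING, 5 violation(s)
decode walk for Ticket under reader schema v1:
  severity := "HIGH"
  tags := {}
  read fails at audit under R1 (no fill)
  => FAILS_AT (audit, R1)

backward: BREAKING [(audit, R1), (duration, R3), (tags, R1)]; forward: BREAKING [(audit, R1), (audit.version, R1), (duration, R3), (severity, R5), (tags, R1)]; decoded: FAILS_AT (audit, R1)


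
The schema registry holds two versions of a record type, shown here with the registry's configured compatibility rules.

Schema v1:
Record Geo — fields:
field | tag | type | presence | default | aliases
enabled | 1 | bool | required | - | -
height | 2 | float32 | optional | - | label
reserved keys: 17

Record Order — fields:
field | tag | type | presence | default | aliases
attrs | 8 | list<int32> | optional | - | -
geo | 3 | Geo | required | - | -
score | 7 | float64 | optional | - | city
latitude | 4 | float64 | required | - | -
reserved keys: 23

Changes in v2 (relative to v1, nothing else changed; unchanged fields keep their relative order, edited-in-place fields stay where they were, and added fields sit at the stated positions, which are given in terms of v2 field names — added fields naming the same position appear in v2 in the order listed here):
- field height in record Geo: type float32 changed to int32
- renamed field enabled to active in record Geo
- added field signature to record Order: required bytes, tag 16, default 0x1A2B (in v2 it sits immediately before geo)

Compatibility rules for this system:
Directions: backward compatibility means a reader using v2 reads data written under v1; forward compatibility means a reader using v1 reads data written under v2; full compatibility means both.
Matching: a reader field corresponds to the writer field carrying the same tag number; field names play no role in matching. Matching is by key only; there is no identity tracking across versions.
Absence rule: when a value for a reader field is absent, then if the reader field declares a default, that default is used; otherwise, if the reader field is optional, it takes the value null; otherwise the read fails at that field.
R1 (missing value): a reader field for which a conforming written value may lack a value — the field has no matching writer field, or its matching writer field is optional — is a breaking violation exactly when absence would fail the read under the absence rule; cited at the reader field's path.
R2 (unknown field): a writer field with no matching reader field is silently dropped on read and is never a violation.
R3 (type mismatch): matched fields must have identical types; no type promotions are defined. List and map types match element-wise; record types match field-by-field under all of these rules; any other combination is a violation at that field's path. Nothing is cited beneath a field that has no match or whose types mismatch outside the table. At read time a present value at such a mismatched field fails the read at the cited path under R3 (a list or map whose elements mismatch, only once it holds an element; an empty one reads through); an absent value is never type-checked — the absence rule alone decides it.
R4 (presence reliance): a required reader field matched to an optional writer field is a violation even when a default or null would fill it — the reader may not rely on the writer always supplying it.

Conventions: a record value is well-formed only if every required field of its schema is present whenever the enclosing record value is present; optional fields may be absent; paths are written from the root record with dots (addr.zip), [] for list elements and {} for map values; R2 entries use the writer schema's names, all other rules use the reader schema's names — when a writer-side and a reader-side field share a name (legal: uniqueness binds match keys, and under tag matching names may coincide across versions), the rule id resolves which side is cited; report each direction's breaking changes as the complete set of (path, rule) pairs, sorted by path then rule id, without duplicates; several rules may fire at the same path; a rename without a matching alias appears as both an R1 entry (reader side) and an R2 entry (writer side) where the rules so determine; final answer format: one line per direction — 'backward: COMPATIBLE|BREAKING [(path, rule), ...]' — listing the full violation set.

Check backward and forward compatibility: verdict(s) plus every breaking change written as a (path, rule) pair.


in Order below, arrows point writer -> reader
backward pass over Order, reader schema v2, writer schema v1:
  attrs: list<int32> -> list<int32>, writer optional; from attrs
  signature has no writer counterpart
  geo: Geo -> Geo, writer required; from geo
  score: float64 -> float64, writer optional; from score
  latitude: float64 -> float64, writer required; from latitude
  geo.active: bool -> bool, writer required; from geo.enabled
  geo.height: float32 -> int32, writer optional; from geo.height
  breaking: (geo.height, R3)
  backward on Order therefore BREAKING (1)
forward pass over Order, reader schema v1, writer schema v2:
  attrs: list<int32> -> list<int32>, writer optional; from attrs
  geo: Geo -> Geo, writer required; from geo
  score: float64 -> float64, writer optional; from score
  latitude: float64 -> float64, writer required; from latitude
  writer signature: unknown to reader
  geo.enabled: bool -> bool, writer required; from geo.active
  geo.height: int32 -> float32, writer optional; from geo.height
  breaking: (geo.height, R3)
  forward on Order therefore BREAKING (1)

backward: BREAKING [(geo.height, R3)]; forward: BREAKING [(geo.height, R3)]
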